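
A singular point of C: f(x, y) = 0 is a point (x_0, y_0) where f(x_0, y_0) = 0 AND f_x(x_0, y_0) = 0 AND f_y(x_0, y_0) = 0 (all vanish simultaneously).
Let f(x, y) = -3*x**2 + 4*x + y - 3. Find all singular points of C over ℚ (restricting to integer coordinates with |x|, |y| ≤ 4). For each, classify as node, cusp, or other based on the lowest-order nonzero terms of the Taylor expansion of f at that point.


No singular points in the scanned grid; C is smooth there.

Compute partial derivatives:
  f_x = 4 - 6*x.
  f_y = 1.
f_y = 1 is a nonzero constant, so f_y never vanishes: no point (x, y) can satisfy f = f_x = f_y = 0. In particular no (x, y) ∈ {−4, ..., 4}² is singular; the curve is smooth.


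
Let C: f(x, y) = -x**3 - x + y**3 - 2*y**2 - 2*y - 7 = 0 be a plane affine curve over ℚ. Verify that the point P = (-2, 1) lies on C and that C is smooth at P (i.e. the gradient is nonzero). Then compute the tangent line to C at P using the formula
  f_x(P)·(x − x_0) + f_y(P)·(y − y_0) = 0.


Tangent line at P: -13*x - 3*y - 23 = 0.

Step 1: f(-2, 1) = 0, so P lies on C.
Step 2: partial derivatives
  f_x(x, y) = -3*x**2 - 1, f_y(x, y) = 3*y**2 - 4*y - 2.
  f_x(P) = -13, f_y(P) = -3 (gradient nonzero, so P is smooth).
Step 3: tangent line at P: -13·(x − -2) + -3·(y − 1) = 0.
Expanding: -13*x - 3*y - 23 = 0.


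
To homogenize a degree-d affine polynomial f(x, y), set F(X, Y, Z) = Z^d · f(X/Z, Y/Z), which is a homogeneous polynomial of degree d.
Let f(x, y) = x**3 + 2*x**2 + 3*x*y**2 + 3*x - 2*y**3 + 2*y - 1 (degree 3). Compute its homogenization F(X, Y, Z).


F(X, Y, Z) = X**3 + 2*X**2*Z + 3*X*Y**2 + 3*X*Z**2 - 2*Y**3 + 2*Y*Z**2 - Z**3

deg(f) = 3.
Substitute x = X/Z, y = Y/Z into f, then multiply by Z^3.
  monomial 1·x^3·y^0 ↦ 1·X^3·Y^0·Z^0.
  monomial 2·x^2·y^0 ↦ 2·X^2·Y^0·Z^1.
  monomial 3·x^1·y^2 ↦ 3·X^1·Y^2·Z^0.
  monomial 3·x^1·y^0 ↦ 3·X^1·Y^0·Z^2.
  monomial -2·x^0·y^3 ↦ -2·X^0·Y^3·Z^0.
  monomial 2·x^0·y^1 ↦ 2·X^0·Y^1·Z^2.
  monomial -1·x^0·y^0 ↦ -1·X^0·Y^0·Z^3.
Collecting: F(X, Y, Z) = X**3 + 2*X**2*Z + 3*X*Y**2 + 3*X*Z**2 - 2*Y**3 + 2*Y*Z**2 - Z**3.


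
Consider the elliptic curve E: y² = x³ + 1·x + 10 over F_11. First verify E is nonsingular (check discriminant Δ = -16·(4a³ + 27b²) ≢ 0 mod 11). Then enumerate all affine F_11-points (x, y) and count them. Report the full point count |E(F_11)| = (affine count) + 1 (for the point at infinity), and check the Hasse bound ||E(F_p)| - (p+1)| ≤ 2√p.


Affine points = {(1, 1), (1, 10), (2, 3), (2, 8), (4, 1), (4, 10), (6, 1), (6, 10), (9, 0)}; affine count = 9; |E(F_11)| = 10.

Discriminant check: Δ ∝ 4a³ + 27b² = 4·1³ + 27·10² = 4·1 + 27·100 ≡ 9 (mod 11). Nonzero ⇒ E is nonsingular.
For each x ∈ F_11, compute rhs = x³ + 1·x + 10 mod 11, then count y ∈ F_11 with y² ≡ rhs.
  x = 0: rhs = 10, matching y values: none (0 points).
  x = 1: rhs = 1, matching y values: 1, 10 (2 points).
  x = 2: rhs = 9, matching y values: 3, 8 (2 points).
  x = 3: rhs = 7, matching y values: none (0 points).
  x = 4: rhs = 1, matching y values: 1, 10 (2 points).
  x = 5: rhs = 8, matching y values: none (0 points).
  x = 6: rhs = 1, matching y values: 1, 10 (2 points).
  x = 7: rhs = 8, matching y values: none (0 points).
  x = 8: rhs = 2, matching y values: none (0 points).
  x = 9: rhs = 0, matching y values: 0 (1 points).
  x = 10: rhs = 8, matching y values: none (0 points).
Total affine count: 9.
Full point count |E(F_11)| = 9 + 1 = 10.
Hasse bound: |10 − (11+1)| = |-2| = 2 ≤ 2√11 ≈ 6.6332 ✓.


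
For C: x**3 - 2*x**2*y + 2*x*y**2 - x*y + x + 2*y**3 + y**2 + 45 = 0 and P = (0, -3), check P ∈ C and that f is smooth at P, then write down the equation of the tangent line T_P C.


Tangent line at P: 22*x + 48*y + 144 = 0.

Step 1: f(0, -3) = 0, so P lies on C.
Step 2: partial derivatives
  f_x(x, y) = 3*x**2 - 4*x*y + 2*y**2 - y + 1, f_y(x, y) = -2*x**2 + 4*x*y - x + 6*y**2 + 2*y.
  f_x(P) = 22, f_y(P) = 48 (gradient nonzero, so P is smooth).
Step 3: tangent line at P: 22·(x − 0) + 48·(y − -3) = 0.
Expanding: 22*x + 48*y + 144 = 0.


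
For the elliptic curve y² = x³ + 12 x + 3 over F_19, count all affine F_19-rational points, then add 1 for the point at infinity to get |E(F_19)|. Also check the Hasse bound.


Affine points = {(1, 4), (1, 15), (2, 4), (2, 15), (3, 3), (3, 16), (4, 1), (4, 18), (5, 6), (5, 13), (6, 5), (6, 14), (9, 2), (9, 17), (13, 0), (15, 9), (15, 10), (16, 4), (16, 15), (17, 3), (17, 16), (18, 3), (18, 16)}; affine count = 23; |E(F_19)| = 24.

Discriminant check: Δ ∝ 4a³ + 27b² = 4·12³ + 27·3² = 4·1728 + 27·9 ≡ 11 (mod 19). Nonzero ⇒ E is nonsingular.
For each x ∈ F_19, compute rhs = x³ + 12·x + 3 mod 19, then count y ∈ F_19 with y² ≡ rhs.
  x = 0: rhs = 3, matching y values: none (0 points).
  x = 1: rhs = 16, matching y values: 4, 15 (2 points).
  x = 2: rhs = 16, matching y values: 4, 15 (2 points).
  x = 3: rhs = 9, matching y values: 3, 16 (2 points).
  x = 4: rhs = 1, matching y values: 1, 18 (2 points).
  x = 5: rhs = 17, matching y values: 6, 13 (2 points).
  x = 6: rhs = 6, matching y values: 5, 14 (2 points).
  x = 7: rhs = 12, matching y values: none (0 points).
  x = 8: rhs = 3, matching y values: none (0 points).
  x = 9: rhs = 4, matching y values: 2, 17 (2 points).
  x = 10: rhs = 2, matching y values: none (0 points).
  x = 11: rhs = 3, matching y values: none (0 points).
  x = 12: rhs = 13, matching y values: none (0 points).
  x = 13: rhs = 0, matching y values: 0 (1 points).
  x = 14: rhs = 8, matching y values: none (0 points).
  x = 15: rhs = 5, matching y values: 9, 10 (2 points).
  x = 16: rhs = 16, matching y values: 4, 15 (2 points).
  x = 17: rhs = 9, matching y values: 3, 16 (2 points).
  x = 18: rhs = 9, matching y values: 3, 16 (2 points).
Total affine count: 23.
Full point count |E(F_19)| = 23 + 1 = 24.
Hasse bound: |24 − (19+1)| = |4| = 4 ≤ 2√19 ≈ 8.7178 ✓.


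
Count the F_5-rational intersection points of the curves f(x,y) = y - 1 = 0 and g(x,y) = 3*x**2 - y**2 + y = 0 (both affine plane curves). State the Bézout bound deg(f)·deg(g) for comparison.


Common zeros: {(0, 1)}; count = 1; Bézout bound = 2.

deg(f) = 1, deg(g) = 2, so Bézout bound = 2.
Scan x ∈ F_5. For each x, list the y ∈ F_5 with f(x, y) ≡ 0 and those with g(x, y) ≡ 0 (mod 5); the common zeros in that column are the intersection.
  x = 0: f ≡ 0 at y ∈ {1}; g ≡ 0 at y ∈ {0, 1}; common: {1}.
  x = 1: f ≡ 0 at y ∈ {1}; g ≡ 0 at y ∈ ∅; common: ∅.
  x = 2: f ≡ 0 at y ∈ {1}; g ≡ 0 at y ∈ {2, 4}; common: ∅.
  x = 3: f ≡ 0 at y ∈ {1}; g ≡ 0 at y ∈ {2, 4}; common: ∅.
  x = 4: f ≡ 0 at y ∈ {1}; g ≡ 0 at y ∈ ∅; common: ∅.
Collecting: common zeros = {(0, 1)}, so the count is 1.
Comparison with the Bézout bound: 1 ≤ 2 = deg(f)·deg(g), as expected for curves with no common component (the affine F_5-count falls short of the bound because intersections may lie at infinity, over extension fields, or carry multiplicity).


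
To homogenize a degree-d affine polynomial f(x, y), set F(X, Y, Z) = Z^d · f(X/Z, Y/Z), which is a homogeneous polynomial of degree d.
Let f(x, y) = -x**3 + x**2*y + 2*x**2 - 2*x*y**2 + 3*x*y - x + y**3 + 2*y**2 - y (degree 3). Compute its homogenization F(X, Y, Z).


F(X, Y, Z) = -X**3 + X**2*Y + 2*X**2*Z - 2*X*Y**2 + 3*X*Y*Z - X*Z**2 + Y**3 + 2*Y**2*Z - Y*Z**2

deg(f) = 3.
Substitute x = X/Z, y = Y/Z into f, then multiply by Z^3.
  monomial -1·x^3·y^0 ↦ -1·X^3·Y^0·Z^0.
  monomial 1·x^2·y^1 ↦ 1·X^2·Y^1·Z^0.
  monomial 2·x^2·y^0 ↦ 2·X^2·Y^0·Z^1.
  monomial -2·x^1·y^2 ↦ -2·X^1·Y^2·Z^0.
  monomial 3·x^1·y^1 ↦ 3·X^1·Y^1·Z^1.
  monomial -1·x^1·y^0 ↦ -1·X^1·Y^0·Z^2.
  monomial 1·x^0·y^3 ↦ 1·X^0·Y^3·Z^0.
  monomial 2·x^0·y^2 ↦ 2·X^0·Y^2·Z^1.
  monomial -1·x^0·y^1 ↦ -1·X^0·Y^1·Z^2.
Collecting: F(X, Y, Z) = -X**3 + X**2*Y + 2*X**2*Z - 2*X*Y**2 + 3*X*Y*Z - X*Z**2 + Y**3 + 2*Y**2*Z - Y*Z**2.


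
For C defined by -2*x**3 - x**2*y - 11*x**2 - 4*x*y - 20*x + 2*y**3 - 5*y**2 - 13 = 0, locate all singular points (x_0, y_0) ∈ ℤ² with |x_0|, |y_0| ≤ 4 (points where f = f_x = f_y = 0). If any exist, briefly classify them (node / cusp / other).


Singular points: {(-2, 1)}; classification: cusp.

Compute partial derivatives:
  f_x = -6*x**2 - 2*x*y - 22*x - 4*y - 20.
  f_y = -x**2 - 4*x + 6*y**2 - 10*y.
Scan x_0 ∈ {−4, ..., 4}. For each x_0, f_y(x_0, y) is a polynomial in y; find its integer roots y ∈ {−4, ..., 4}, then test f_x and f at those candidates.
  x = -4: f_y(-4, y) = 6*y**2 - 10*y; vanishes at y ∈ {0}. (-4, 0): f_x = -28 ≠ 0.
  x = -3: f_y(-3, y) = 6*y**2 - 10*y + 3; no integer root y with |y| ≤ 4.
  x = -2: f_y(-2, y) = 6*y**2 - 10*y + 4; vanishes at y ∈ {1}. (-2, 1): f_x = 0, f = 0 — SINGULAR.
  x = -1: f_y(-1, y) = 6*y**2 - 10*y + 3; no integer root y with |y| ≤ 4.
  x = 0: f_y(0, y) = 6*y**2 - 10*y; vanishes at y ∈ {0}. (0, 0): f_x = -20 ≠ 0.
  x = 1: f_y(1, y) = 6*y**2 - 10*y - 5; no integer root y with |y| ≤ 4.
  x = 2: f_y(2, y) = 6*y**2 - 10*y - 12; no integer root y with |y| ≤ 4.
  x = 3: f_y(3, y) = 6*y**2 - 10*y - 21; no integer root y with |y| ≤ 4.
  x = 4: f_y(4, y) = 6*y**2 - 10*y - 32; no integer root y with |y| ≤ 4.
Only singular point on the grid: (-2, 1).
Classify: substitute x = -2 + u, y = 1 + v and expand: f = -2*u**3 - u**2*v + 2*v**3 + v**2.
No constant or linear terms (consistent with a singular point). Quadratic part: v**2. Cubic part: -2*u**3 - u**2*v + 2*v**3.
The quadratic part v**2 is a perfect square, so there is a single (double) tangent line v = 0, i.e. y = 1. Restricting the cubic part to that line (v = 0) leaves -2*u**3 ≠ 0, so f is not divisible by v and the branch is v² ≈ 2*u**3 to lowest order — this is a cusp.
Classification: cusp.


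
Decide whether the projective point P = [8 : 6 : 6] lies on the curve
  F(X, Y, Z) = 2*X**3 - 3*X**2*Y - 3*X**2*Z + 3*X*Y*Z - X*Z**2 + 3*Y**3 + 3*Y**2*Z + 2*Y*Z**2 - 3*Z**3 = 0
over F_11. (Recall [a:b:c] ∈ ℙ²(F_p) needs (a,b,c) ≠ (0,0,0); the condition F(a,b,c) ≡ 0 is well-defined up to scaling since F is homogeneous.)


F(8,6,6) ≡ 2 (mod 11); P is NOT on the curve.

Evaluate F(8, 6, 6) term-by-term (mod 11).
  2*X**3 ↦ 2·512·1·1 = 1024
  -3*X**2*Y ↦ -3·64·6·1 = -1152
  -3*X**2*Z ↦ -3·64·1·6 = -1152
  3*X*Y*Z ↦ 3·8·6·6 = 864
  -X*Z**2 ↦ -1·8·1·36 = -288
  3*Y**3 ↦ 3·1·216·1 = 648
  3*Y**2*Z ↦ 3·1·36·6 = 648
  2*Y*Z**2 ↦ 2·1·6·36 = 432
  -3*Z**3 ↦ -3·1·1·216 = -648
Sum: F(8, 6, 6) = (1024) + (-1152) + (-1152) + (864) + (-288) + (648) + (648) + (432) + (-648) = 376.
Reducing mod 11: 376 ≡ 2 (mod 11).
Since F(a, b, c) ≡ 2 ≠ 0 (mod 11), P does NOT lie on the curve.


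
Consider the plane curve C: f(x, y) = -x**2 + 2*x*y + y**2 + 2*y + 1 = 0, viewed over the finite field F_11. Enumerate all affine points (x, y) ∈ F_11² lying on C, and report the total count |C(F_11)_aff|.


Affine F_11-points: {(0, 10), (1, 0), (1, 7), (2, 7), (2, 9), (5, 1), (5, 9), (8, 1), (8, 3), (9, 3), (9, 10), (10, 0)}; count = 12.

For each of the 121 pairs (x, y) ∈ F_11², evaluate f(x, y) mod 11. Record the zeros.
  x = 0: [0↦1, 1↦4, 2↦9, 3↦5, 4↦3, 5↦3, 6↦5, 7↦9, 8↦4, 9↦1, 10↦0]  zeros at y ∈ {10}
  x = 1: [0↦0, 1↦5, 2↦1, 3↦10, 4↦10, 5↦1, 6↦5, 7↦0, 8↦8, 9↦7, 10↦8]  zeros at y ∈ {0, 7}
  x = 2: [0↦8, 1↦4, 2↦2, 3↦2, 4↦4, 5↦8, 6↦3, 7↦0, 8↦10, 9↦0, 10↦3]  zeros at y ∈ {7, 9}
  x = 3: [0↦3, 1↦1, 2↦1, 3↦3, 4↦7, 5↦2, 6↦10, 7↦9, 8↦10, 9↦2, 10↦7]  zeros at y ∈ ∅
  x = 4: [0↦7, 1↦7, 2↦9, 3↦2, 4↦8, 5↦5, 6↦4, 7↦5, 8↦8, 9↦2, 10↦9]  zeros at y ∈ ∅
  x = 5: [0↦9, 1↦0, 2↦4, 3↦10, 4↦7, 5↦6, 6↦7, 7↦10, 8↦4, 9↦0, 10↦9]  zeros at y ∈ {1, 9}
  x = 6: [0↦9, 1↦2, 2↦8, 3↦5, 4↦4, 5↦5, 6↦8, 7↦2, 8↦9, 9↦7, 10↦7]  zeros at y ∈ ∅
  x = 7: [0↦7, 1↦2, 2↦10, 3↦9, 4↦10, 5↦2, 6↦7, 7↦3, 8↦1, 9↦1, 10↦3]  zeros at y ∈ ∅
  x = 8: [0↦3, 1↦0, 2↦10, 3↦0, 4↦3, 5↦8, 6↦4, 7↦2, 8↦2, 9↦4, 10↦8]  zeros at y ∈ {1, 3}
  x = 9: [0↦8, 1↦7, 2↦8, 3↦0, 4↦5, 5↦1, 6↦10, 7↦10, 8↦1, 9↦5, 10↦0]  zeros at y ∈ {3, 10}
  x = 10: [0↦0, 1↦1, 2↦4, 3↦9, 4↦5, 5↦3, 6↦3, 7↦5, 8↦9, 9↦4, 10↦1]  zeros at y ∈ {0}
Collecting zeros: affine points = {(0, 10), (1, 0), (1, 7), (2, 7), (2, 9), (5, 1), (5, 9), (8, 1), (8, 3), (9, 3), (9, 10), (10, 0)}.
Total count |C(F_11)_aff| = 12.


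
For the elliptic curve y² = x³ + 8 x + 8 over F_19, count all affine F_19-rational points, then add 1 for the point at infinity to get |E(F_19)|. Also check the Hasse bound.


Affine points = {(1, 6), (1, 13), (4, 3), (4, 16), (6, 5), (6, 14), (9, 7), (9, 12), (10, 9), (10, 10), (15, 8), (15, 11)}; affine count = 12; |E(F_19)| = 13.

Discriminant check: Δ ∝ 4a³ + 27b² = 4·8³ + 27·8² = 4·512 + 27·64 ≡ 14 (mod 19). Nonzero ⇒ E is nonsingular.
For each x ∈ F_19, compute rhs = x³ + 8·x + 8 mod 19, then count y ∈ F_19 with y² ≡ rhs.
  x = 0: rhs = 8, matching y values: none (0 points).
  x = 1: rhs = 17, matching y values: 6, 13 (2 points).
  x = 2: rhs = 13, matching y values: none (0 points).
  x = 3: rhs = 2, matching y values: none (0 points).
  x = 4: rhs = 9, matching y values: 3, 16 (2 points).
  x = 5: rhs = 2, matching y values: none (0 points).
  x = 6: rhs = 6, matching y values: 5, 14 (2 points).
  x = 7: rhs = 8, matching y values: none (0 points).
  x = 8: rhs = 14, matching y values: none (0 points).
  x = 9: rhs = 11, matching y values: 7, 12 (2 points).
  x = 10: rhs = 5, matching y values: 9, 10 (2 points).
  x = 11: rhs = 2, matching y values: none (0 points).
  x = 12: rhs = 8, matching y values: none (0 points).
  x = 13: rhs = 10, matching y values: none (0 points).
  x = 14: rhs = 14, matching y values: none (0 points).
  x = 15: rhs = 7, matching y values: 8, 11 (2 points).
  x = 16: rhs = 14, matching y values: none (0 points).
  x = 17: rhs = 3, matching y values: none (0 points).
  x = 18: rhs = 18, matching y values: none (0 points).
Total affine count: 12.
Full point count |E(F_19)| = 12 + 1 = 13.
Hasse bound: |13 − (19+1)| = |-7| = 7 ≤ 2√19 ≈ 8.7178 ✓.


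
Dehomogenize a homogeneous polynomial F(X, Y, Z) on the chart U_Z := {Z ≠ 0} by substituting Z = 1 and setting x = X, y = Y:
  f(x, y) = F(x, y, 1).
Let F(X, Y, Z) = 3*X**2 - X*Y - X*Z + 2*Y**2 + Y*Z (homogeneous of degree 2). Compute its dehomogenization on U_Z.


f(x, y) = 3*x**2 - x*y - x + 2*y**2 + y

On U_Z we set Z = 1. Each monomial c·X^i·Y^j·Z^k in F becomes c·x^i·y^j·1^k = c·x^i·y^j.
Substituting Z = 1: F(X, Y, 1) = 3*x**2 - x*y - x + 2*y**2 + y.
Note: deg(f) ≤ deg(F) = 2; strict inequality happens when F is divisible by Z (lost terms).


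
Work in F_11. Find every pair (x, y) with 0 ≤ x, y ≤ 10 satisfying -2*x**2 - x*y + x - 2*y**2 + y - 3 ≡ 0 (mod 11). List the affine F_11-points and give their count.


Affine F_11-points: {(1, 3), (1, 8), (3, 1), (3, 9), (4, 6), (4, 9), (6, 4), (6, 10), (8, 1), (9, 3), (9, 4), (10, 6)}; count = 12.

For each of the 121 pairs (x, y) ∈ F_11², evaluate f(x, y) mod 11. Record the zeros.
  x = 0: [0↦8, 1↦7, 2↦2, 3↦4, 4↦2, 5↦7, 6↦8, 7↦5, 8↦9, 9↦9, 10↦5]  zeros at y ∈ ∅
  x = 1: [0↦7, 1↦5, 2↦10, 3↦0, 4↦8, 5↦1, 6↦1, 7↦8, 8↦0, 9↦10, 10↦5]  zeros at y ∈ {3, 8}
  x = 2: [0↦2, 1↦10, 2↦3, 3↦3, 4↦10, 5↦2, 6↦1, 7↦7, 8↦9, 9↦7, 10↦1]  zeros at y ∈ ∅
  x = 3: [0↦4, 1↦0, 2↦3, 3↦2, 4↦8, 5↦10, 6↦8, 7↦2, 8↦3, 9↦0, 10↦4]  zeros at y ∈ {1, 9}
  x = 4: [0↦2, 1↦8, 2↦10, 3↦8, 4↦2, 5↦3, 6↦0, 7↦4, 8↦4, 9↦0, 10↦3]  zeros at y ∈ {6, 9}
  x = 5: [0↦7, 1↦1, 2↦2, 3↦10, 4↦3, 5↦3, 6↦10, 7↦2, 8↦1, 9↦7, 10↦9]  zeros at y ∈ ∅
  x = 6: [0↦8, 1↦1, 2↦1, 3↦8, 4↦0, 5↦10, 6↦5, 7↦7, 8↦5, 9↦10, 10↦0]  zeros at y ∈ {4, 10}
  x = 7: [0↦5, 1↦8, 2↦7, 3↦2, 4↦4, 5↦2, 6↦7, 7↦8, 8↦5, 9↦9, 10↦9]  zeros at y ∈ ∅
  x = 8: [0↦9, 1↦0, 2↦9, 3↦3, 4↦4, 5↦1, 6↦5, 7↦5, 8↦1, 9↦4, 10↦3]  zeros at y ∈ {1}
  x = 9: [0↦9, 1↦10, 2↦7, 3↦0, 4↦0, 5↦7, 6↦10, 7↦9, 8↦4, 9↦6, 10↦4]  zeros at y ∈ {3, 4}
  x = 10: [0↦5, 1↦5, 2↦1, 3↦4, 4↦3, 5↦9, 6↦0, 7↦9, 8↦3, 9↦4, 10↦1]  zeros at y ∈ {6}
Collecting zeros: affine points = {(1, 3), (1, 8), (3, 1), (3, 9), (4, 6), (4, 9), (6, 4), (6, 10), (8, 1), (9, 3), (9, 4), (10, 6)}.
Total count |C(F_11)_aff| = 12.


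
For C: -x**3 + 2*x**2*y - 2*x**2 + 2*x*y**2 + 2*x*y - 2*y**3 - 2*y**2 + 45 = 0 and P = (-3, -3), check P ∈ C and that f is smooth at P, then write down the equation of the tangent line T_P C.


Tangent line at P: 33*x + 6*y + 117 = 0.

Step 1: f(-3, -3) = 0, so P lies on C.
Step 2: partial derivatives
  f_x(x, y) = -3*x**2 + 4*x*y - 4*x + 2*y**2 + 2*y, f_y(x, y) = 2*x**2 + 4*x*y + 2*x - 6*y**2 - 4*y.
  f_x(P) = 33, f_y(P) = 6 (gradient nonzero, so P is smooth).
Step 3: tangent line at P: 33·(x − -3) + 6·(y − -3) = 0.
Expanding: 33*x + 6*y + 117 = 0.


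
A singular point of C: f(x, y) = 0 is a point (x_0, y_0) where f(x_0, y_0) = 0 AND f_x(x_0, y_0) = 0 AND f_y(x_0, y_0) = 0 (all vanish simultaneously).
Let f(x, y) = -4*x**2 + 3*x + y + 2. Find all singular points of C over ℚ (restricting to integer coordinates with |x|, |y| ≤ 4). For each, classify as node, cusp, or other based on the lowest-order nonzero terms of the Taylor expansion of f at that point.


No singular points in the scanned grid; C is smooth there.

Compute partial derivatives:
  f_x = 3 - 8*x.
  f_y = 1.
f_y = 1 is a nonzero constant, so f_y never vanishes: no point (x, y) can satisfy f = f_x = f_y = 0. In particular no (x, y) ∈ {−4, ..., 4}² is singular; the curve is smooth.


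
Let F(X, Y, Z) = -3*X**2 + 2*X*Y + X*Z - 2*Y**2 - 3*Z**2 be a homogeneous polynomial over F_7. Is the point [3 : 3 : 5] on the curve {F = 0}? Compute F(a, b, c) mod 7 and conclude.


F(3,3,5) ≡ 4 (mod 7); P is NOT on the curve.

Evaluate F(3, 3, 5) term-by-term (mod 7).
  -3*X**2 ↦ -3·9·1·1 = -27
  2*X*Y ↦ 2·3·3·1 = 18
  X*Z ↦ 1·3·1·5 = 15
  -2*Y**2 ↦ -2·1·9·1 = -18
  -3*Z**2 ↦ -3·1·1·25 = -75
Sum: F(3, 3, 5) = (-27) + (18) + (15) + (-18) + (-75) = -87.
Reducing mod 7: -87 ≡ 4 (mod 7).
Since F(a, b, c) ≡ 4 ≠ 0 (mod 7), P does NOT lie on the curve.


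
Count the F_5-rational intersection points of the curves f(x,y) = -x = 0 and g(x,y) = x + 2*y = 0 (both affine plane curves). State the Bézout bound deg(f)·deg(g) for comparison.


Common zeros: {(0, 0)}; count = 1; Bézout bound = 1.

deg(f) = 1, deg(g) = 1, so Bézout bound = 1.
Scan x ∈ F_5. For each x, list the y ∈ F_5 with f(x, y) ≡ 0 and those with g(x, y) ≡ 0 (mod 5); the common zeros in that column are the intersection.
  x = 0: f ≡ 0 at y ∈ {0, 1, 2, 3, 4}; g ≡ 0 at y ∈ {0}; common: {0}.
  x = 1: f ≡ 0 at y ∈ ∅; g ≡ 0 at y ∈ {2}; common: ∅.
  x = 2: f ≡ 0 at y ∈ ∅; g ≡ 0 at y ∈ {4}; common: ∅.
  x = 3: f ≡ 0 at y ∈ ∅; g ≡ 0 at y ∈ {1}; common: ∅.
  x = 4: f ≡ 0 at y ∈ ∅; g ≡ 0 at y ∈ {3}; common: ∅.
Collecting: common zeros = {(0, 0)}, so the count is 1.
Comparison with the Bézout bound: 1 ≤ 1 = deg(f)·deg(g), as expected for curves with no common component (the bound is attained).


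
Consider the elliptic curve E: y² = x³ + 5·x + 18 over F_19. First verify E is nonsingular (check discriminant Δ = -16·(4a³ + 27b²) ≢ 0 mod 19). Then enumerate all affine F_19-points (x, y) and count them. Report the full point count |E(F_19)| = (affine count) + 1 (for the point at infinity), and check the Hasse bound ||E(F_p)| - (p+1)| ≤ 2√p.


Affine points = {(1, 9), (1, 10), (2, 6), (2, 13), (4, 8), (4, 11), (5, 4), (5, 15), (6, 6), (6, 13), (7, 4), (7, 15), (8, 0), (10, 2), (10, 17), (11, 6), (11, 13), (12, 1), (12, 18), (13, 0), (14, 1), (14, 18), (17, 0)}; affine count = 23; |E(F_19)| = 24.

Discriminant check: Δ ∝ 4a³ + 27b² = 4·5³ + 27·18² = 4·125 + 27·324 ≡ 14 (mod 19). Nonzero ⇒ E is nonsingular.
For each x ∈ F_19, compute rhs = x³ + 5·x + 18 mod 19, then count y ∈ F_19 with y² ≡ rhs.
  x = 0: rhs = 18, matching y values: none (0 points).
  x = 1: rhs = 5, matching y values: 9, 10 (2 points).
  x = 2: rhs = 17, matching y values: 6, 13 (2 points).
  x = 3: rhs = 3, matching y values: none (0 points).
  x = 4: rhs = 7, matching y values: 8, 11 (2 points).
  x = 5: rhs = 16, matching y values: 4, 15 (2 points).
  x = 6: rhs = 17, matching y values: 6, 13 (2 points).
  x = 7: rhs = 16, matching y values: 4, 15 (2 points).
  x = 8: rhs = 0, matching y values: 0 (1 points).
  x = 9: rhs = 13, matching y values: none (0 points).
  x = 10: rhs = 4, matching y values: 2, 17 (2 points).
  x = 11: rhs = 17, matching y values: 6, 13 (2 points).
  x = 12: rhs = 1, matching y values: 1, 18 (2 points).
  x = 13: rhs = 0, matching y values: 0 (1 points).
  x = 14: rhs = 1, matching y values: 1, 18 (2 points).
  x = 15: rhs = 10, matching y values: none (0 points).
  x = 16: rhs = 14, matching y values: none (0 points).
  x = 17: rhs = 0, matching y values: 0 (1 points).
  x = 18: rhs = 12, matching y values: none (0 points).
Total affine count: 23.
Full point count |E(F_19)| = 23 + 1 = 24.
Hasse bound: |24 − (19+1)| = |4| = 4 ≤ 2√19 ≈ 8.7178 ✓.


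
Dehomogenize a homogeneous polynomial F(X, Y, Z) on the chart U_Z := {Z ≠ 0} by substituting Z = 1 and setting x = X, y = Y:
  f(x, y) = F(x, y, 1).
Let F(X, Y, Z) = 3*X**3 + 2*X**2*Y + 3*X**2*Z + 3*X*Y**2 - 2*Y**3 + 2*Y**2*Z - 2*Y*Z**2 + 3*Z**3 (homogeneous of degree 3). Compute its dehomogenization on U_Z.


f(x, y) = 3*x**3 + 2*x**2*y + 3*x**2 + 3*x*y**2 - 2*y**3 + 2*y**2 - 2*y + 3

On U_Z we set Z = 1. Each monomial c·X^i·Y^j·Z^k in F becomes c·x^i·y^j·1^k = c·x^i·y^j.
Substituting Z = 1: F(X, Y, 1) = 3*x**3 + 2*x**2*y + 3*x**2 + 3*x*y**2 - 2*y**3 + 2*y**2 - 2*y + 3.
Note: deg(f) ≤ deg(F) = 3; strict inequality happens when F is divisible by Z (lost terms).


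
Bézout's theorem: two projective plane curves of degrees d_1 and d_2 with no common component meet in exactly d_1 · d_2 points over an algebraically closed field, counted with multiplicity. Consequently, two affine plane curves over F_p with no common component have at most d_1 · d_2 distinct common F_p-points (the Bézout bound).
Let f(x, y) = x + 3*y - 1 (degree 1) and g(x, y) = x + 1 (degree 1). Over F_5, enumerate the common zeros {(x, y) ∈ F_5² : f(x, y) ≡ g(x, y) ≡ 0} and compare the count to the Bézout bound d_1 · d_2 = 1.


Common zeros: {(4, 4)}; count = 1; Bézout bound = 1.

deg(f) = 1, deg(g) = 1, so Bézout bound = 1.
Scan x ∈ F_5. For each x, list the y ∈ F_5 with f(x, y) ≡ 0 and those with g(x, y) ≡ 0 (mod 5); the common zeros in that column are the intersection.
  x = 0: f ≡ 0 at y ∈ {2}; g ≡ 0 at y ∈ ∅; common: ∅.
  x = 1: f ≡ 0 at y ∈ {0}; g ≡ 0 at y ∈ ∅; common: ∅.
  x = 2: f ≡ 0 at y ∈ {3}; g ≡ 0 at y ∈ ∅; common: ∅.
  x = 3: f ≡ 0 at y ∈ {1}; g ≡ 0 at y ∈ ∅; common: ∅.
  x = 4: f ≡ 0 at y ∈ {4}; g ≡ 0 at y ∈ {0, 1, 2, 3, 4}; common: {4}.
Collecting: common zeros = {(4, 4)}, so the count is 1.
Comparison with the Bézout bound: 1 ≤ 1 = deg(f)·deg(g), as expected for curves with no common component (the bound is attained).


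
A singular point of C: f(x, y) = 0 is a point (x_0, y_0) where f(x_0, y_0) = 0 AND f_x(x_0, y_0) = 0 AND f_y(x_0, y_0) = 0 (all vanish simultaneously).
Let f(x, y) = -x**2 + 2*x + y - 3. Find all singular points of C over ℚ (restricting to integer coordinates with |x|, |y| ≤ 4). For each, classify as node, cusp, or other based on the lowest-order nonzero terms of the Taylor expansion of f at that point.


No singular points in the scanned grid; C is smooth there.

Compute partial derivatives:
  f_x = 2 - 2*x.
  f_y = 1.
f_y = 1 is a nonzero constant, so f_y never vanishes: no point (x, y) can satisfy f = f_x = f_y = 0. In particular no (x, y) ∈ {−4, ..., 4}² is singular; the curve is smooth.


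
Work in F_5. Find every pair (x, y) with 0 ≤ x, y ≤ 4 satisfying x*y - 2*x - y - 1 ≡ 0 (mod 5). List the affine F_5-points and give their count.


Affine F_5-points: {(0, 4), (2, 0), (3, 1), (4, 3)}; count = 4.

For each of the 25 pairs (x, y) ∈ F_5², evaluate f(x, y) mod 5. Record the zeros.
  x = 0: [0↦4, 1↦3, 2↦2, 3↦1, 4↦0]  zeros at y ∈ {4}
  x = 1: [0↦2, 1↦2, 2↦2, 3↦2, 4↦2]  zeros at y ∈ ∅
  x = 2: [0↦0, 1↦1, 2↦2, 3↦3, 4↦4]  zeros at y ∈ {0}
  x = 3: [0↦3, 1↦0, 2↦2, 3↦4, 4↦1]  zeros at y ∈ {1}
  x = 4: [0↦1, 1↦4, 2↦2, 3↦0, 4↦3]  zeros at y ∈ {3}
Collecting zeros: affine points = {(0, 4), (2, 0), (3, 1), (4, 3)}.
Total count |C(F_5)_aff| = 4.


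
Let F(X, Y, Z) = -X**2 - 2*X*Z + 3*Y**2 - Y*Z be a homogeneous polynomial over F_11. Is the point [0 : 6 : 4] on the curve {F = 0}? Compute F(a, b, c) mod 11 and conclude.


F(0,6,4) ≡ 7 (mod 11); P is NOT on the curve.

Evaluate F(0, 6, 4) term-by-term (mod 11).
  -X**2 ↦ -1·0·1·1 = 0
  -2*X*Z ↦ -2·0·1·4 = 0
  3*Y**2 ↦ 3·1·36·1 = 108
  -Y*Z ↦ -1·1·6·4 = -24
Sum: F(0, 6, 4) = (0) + (0) + (108) + (-24) = 84.
Reducing mod 11: 84 ≡ 7 (mod 11).
Since F(a, b, c) ≡ 7 ≠ 0 (mod 11), P does NOT lie on the curve.


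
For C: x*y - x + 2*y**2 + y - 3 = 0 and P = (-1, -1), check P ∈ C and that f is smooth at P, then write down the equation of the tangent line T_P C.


Tangent line at P: -2*x - 4*y - 6 = 0.

Step 1: f(-1, -1) = 0, so P lies on C.
Step 2: partial derivatives
  f_x(x, y) = y - 1, f_y(x, y) = x + 4*y + 1.
  f_x(P) = -2, f_y(P) = -4 (gradient nonzero, so P is smooth).
Step 3: tangent line at P: -2·(x − -1) + -4·(y − -1) = 0.
Expanding: -2*x - 4*y - 6 = 0.


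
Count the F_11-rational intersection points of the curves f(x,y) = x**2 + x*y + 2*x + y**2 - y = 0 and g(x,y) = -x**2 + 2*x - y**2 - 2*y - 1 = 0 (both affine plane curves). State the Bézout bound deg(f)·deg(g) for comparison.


Common zeros: {(6, 7), (7, 7)}; count = 2; Bézout bound = 4.

deg(f) = 2, deg(g) = 2, so Bézout bound = 4.
Scan x ∈ F_11. For each x, list the y ∈ F_11 with f(x, y) ≡ 0 and those with g(x, y) ≡ 0 (mod 11); the common zeros in that column are the intersection.
  x = 0: f ≡ 0 at y ∈ {0, 1}; g ≡ 0 at y ∈ {10}; common: ∅.
  x = 1: f ≡ 0 at y ∈ ∅; g ≡ 0 at y ∈ {0, 9}; common: ∅.
  x = 2: f ≡ 0 at y ∈ ∅; g ≡ 0 at y ∈ {10}; common: ∅.
  x = 3: f ≡ 0 at y ∈ ∅; g ≡ 0 at y ∈ ∅; common: ∅.
  x = 4: f ≡ 0 at y ∈ {9, 10}; g ≡ 0 at y ∈ {4, 5}; common: ∅.
  x = 5: f ≡ 0 at y ∈ ∅; g ≡ 0 at y ∈ ∅; common: ∅.
  x = 6: f ≡ 0 at y ∈ {7, 10}; g ≡ 0 at y ∈ {2, 7}; common: {7}.
  x = 7: f ≡ 0 at y ∈ {7, 9}; g ≡ 0 at y ∈ {2, 7}; common: {7}.
  x = 8: f ≡ 0 at y ∈ {1, 3}; g ≡ 0 at y ∈ ∅; common: ∅.
  x = 9: f ≡ 0 at y ∈ {0, 3}; g ≡ 0 at y ∈ {4, 5}; common: ∅.
  x = 10: f ≡ 0 at y ∈ ∅; g ≡ 0 at y ∈ ∅; common: ∅.
Collecting: common zeros = {(6, 7), (7, 7)}, so the count is 2.
Comparison with the Bézout bound: 2 ≤ 4 = deg(f)·deg(g), as expected for curves with no common component (the affine F_11-count falls short of the bound because intersections may lie at infinity, over extension fields, or carry multiplicity).


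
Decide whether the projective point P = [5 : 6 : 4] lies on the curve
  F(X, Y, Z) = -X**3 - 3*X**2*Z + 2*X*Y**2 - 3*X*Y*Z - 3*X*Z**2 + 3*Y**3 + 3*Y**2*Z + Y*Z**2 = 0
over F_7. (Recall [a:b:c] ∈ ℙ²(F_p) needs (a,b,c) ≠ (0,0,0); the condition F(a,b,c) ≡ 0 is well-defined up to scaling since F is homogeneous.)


F(5,6,4) ≡ 0 (mod 7); P is on the curve.

Evaluate F(5, 6, 4) term-by-term (mod 7).
  -X**3 ↦ -1·125·1·1 = -125
  -3*X**2*Z ↦ -3·25·1·4 = -300
  2*X*Y**2 ↦ 2·5·36·1 = 360
  -3*X*Y*Z ↦ -3·5·6·4 = -360
  -3*X*Z**2 ↦ -3·5·1·16 = -240
  3*Y**3 ↦ 3·1·216·1 = 648
  3*Y**2*Z ↦ 3·1·36·4 = 432
  Y*Z**2 ↦ 1·1·6·16 = 96
Sum: F(5, 6, 4) = (-125) + (-300) + (360) + (-360) + (-240) + (648) + (432) + (96) = 511.
Reducing mod 7: 511 ≡ 0 (mod 7).
Since F(a, b, c) ≡ 0 (mod 7), P lies on the curve.


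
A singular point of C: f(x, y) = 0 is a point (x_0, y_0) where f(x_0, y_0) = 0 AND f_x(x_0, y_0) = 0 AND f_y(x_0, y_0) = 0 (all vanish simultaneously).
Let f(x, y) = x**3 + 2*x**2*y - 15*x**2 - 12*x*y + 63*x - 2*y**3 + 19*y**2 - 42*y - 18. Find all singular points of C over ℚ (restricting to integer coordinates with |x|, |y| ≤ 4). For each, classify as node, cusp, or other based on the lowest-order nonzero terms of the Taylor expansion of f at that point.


Singular points: {(3, 3)}; classification: cusp.

Compute partial derivatives:
  f_x = 3*x**2 + 4*x*y - 30*x - 12*y + 63.
  f_y = 2*x**2 - 12*x - 6*y**2 + 38*y - 42.
Scan x_0 ∈ {−4, ..., 4}. For each x_0, f_y(x_0, y) is a polynomial in y; find its integer roots y ∈ {−4, ..., 4}, then test f_x and f at those candidates.
  x = -4: f_y(-4, y) = -6*y**2 + 38*y + 38; no integer root y with |y| ≤ 4.
  x = -3: f_y(-3, y) = -6*y**2 + 38*y + 12; no integer root y with |y| ≤ 4.
  x = -2: f_y(-2, y) = -6*y**2 + 38*y - 10; no integer root y with |y| ≤ 4.
  x = -1: f_y(-1, y) = -6*y**2 + 38*y - 28; no integer root y with |y| ≤ 4.
  x = 0: f_y(0, y) = -6*y**2 + 38*y - 42; no integer root y with |y| ≤ 4.
  x = 1: f_y(1, y) = -6*y**2 + 38*y - 52; vanishes at y ∈ {2}. (1, 2): f_x = 20 ≠ 0.
  x = 2: f_y(2, y) = -6*y**2 + 38*y - 58; no integer root y with |y| ≤ 4.
  x = 3: f_y(3, y) = -6*y**2 + 38*y - 60; vanishes at y ∈ {3}. (3, 3): f_x = 0, f = 0 — SINGULAR.
  x = 4: f_y(4, y) = -6*y**2 + 38*y - 58; no integer root y with |y| ≤ 4.
Only singular point on the grid: (3, 3).
Classify: substitute x = 3 + u, y = 3 + v and expand: f = u**3 + 2*u**2*v - 2*v**3 + v**2.
No constant or linear terms (consistent with a singular point). Quadratic part: v**2. Cubic part: u**3 + 2*u**2*v - 2*v**3.
The quadratic part v**2 is a perfect square, so there is a single (double) tangent line v = 0, i.e. y = 3. Restricting the cubic part to that line (v = 0) leaves u**3 ≠ 0, so f is not divisible by v and the branch is v² ≈ -u**3 to lowest order — this is a cusp.
Classification: cusp.


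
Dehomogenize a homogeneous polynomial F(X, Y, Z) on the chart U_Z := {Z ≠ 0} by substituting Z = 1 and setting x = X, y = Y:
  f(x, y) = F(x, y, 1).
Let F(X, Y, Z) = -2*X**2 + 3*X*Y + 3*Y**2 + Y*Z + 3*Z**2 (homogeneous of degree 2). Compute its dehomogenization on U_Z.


f(x, y) = -2*x**2 + 3*x*y + 3*y**2 + y + 3

On U_Z we set Z = 1. Each monomial c·X^i·Y^j·Z^k in F becomes c·x^i·y^j·1^k = c·x^i·y^j.
Substituting Z = 1: F(X, Y, 1) = -2*x**2 + 3*x*y + 3*y**2 + y + 3.
Note: deg(f) ≤ deg(F) = 2; strict inequality happens when F is divisible by Z (lost terms).


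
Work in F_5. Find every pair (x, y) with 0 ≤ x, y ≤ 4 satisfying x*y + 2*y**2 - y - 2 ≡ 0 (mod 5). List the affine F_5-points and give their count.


Affine F_5-points: {(1, 1), (1, 4), (3, 2), (4, 3)}; count = 4.

For each of the 25 pairs (x, y) ∈ F_5², evaluate f(x, y) mod 5. Record the zeros.
  x = 0: [0↦3, 1↦4, 2↦4, 3↦3, 4↦1]  zeros at y ∈ ∅
  x = 1: [0↦3, 1↦0, 2↦1, 3↦1, 4↦0]  zeros at y ∈ {1, 4}
  x = 2: [0↦3, 1↦1, 2↦3, 3↦4, 4↦4]  zeros at y ∈ ∅
  x = 3: [0↦3, 1↦2, 2↦0, 3↦2, 4↦3]  zeros at y ∈ {2}
  x = 4: [0↦3, 1↦3, 2↦2, 3↦0, 4↦2]  zeros at y ∈ {3}
Collecting zeros: affine points = {(1, 1), (1, 4), (3, 2), (4, 3)}.
Total count |C(F_5)_aff| = 4.


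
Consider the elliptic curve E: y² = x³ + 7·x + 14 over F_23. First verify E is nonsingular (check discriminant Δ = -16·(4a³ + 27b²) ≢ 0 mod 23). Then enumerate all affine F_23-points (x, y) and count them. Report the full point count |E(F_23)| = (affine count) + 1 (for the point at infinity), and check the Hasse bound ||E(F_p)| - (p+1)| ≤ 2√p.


Affine points = {(2, 6), (2, 17), (3, 4), (3, 19), (5, 6), (5, 17), (9, 1), (9, 22), (10, 7), (10, 16), (12, 3), (12, 20), (13, 5), (13, 18), (14, 2), (14, 21), (16, 6), (16, 17), (17, 3), (17, 20), (20, 9), (20, 14), (22, 11), (22, 12)}; affine count = 24; |E(F_23)| = 25.

Discriminant check: Δ ∝ 4a³ + 27b² = 4·7³ + 27·14² = 4·343 + 27·196 ≡ 17 (mod 23). Nonzero ⇒ E is nonsingular.
For each x ∈ F_23, compute rhs = x³ + 7·x + 14 mod 23, then count y ∈ F_23 with y² ≡ rhs.
  x = 0: rhs = 14, matching y values: none (0 points).
  x = 1: rhs = 22, matching y values: none (0 points).
  x = 2: rhs = 13, matching y values: 6, 17 (2 points).
  x = 3: rhs = 16, matching y values: 4, 19 (2 points).
  x = 4: rhs = 14, matching y values: none (0 points).
  x = 5: rhs = 13, matching y values: 6, 17 (2 points).
  x = 6: rhs = 19, matching y values: none (0 points).
  x = 7: rhs = 15, matching y values: none (0 points).
  x = 8: rhs = 7, matching y values: none (0 points).
  x = 9: rhs = 1, matching y values: 1, 22 (2 points).
  x = 10: rhs = 3, matching y values: 7, 16 (2 points).
  x = 11: rhs = 19, matching y values: none (0 points).
  x = 12: rhs = 9, matching y values: 3, 20 (2 points).
  x = 13: rhs = 2, matching y values: 5, 18 (2 points).
  x = 14: rhs = 4, matching y values: 2, 21 (2 points).
  x = 15: rhs = 21, matching y values: none (0 points).
  x = 16: rhs = 13, matching y values: 6, 17 (2 points).
  x = 17: rhs = 9, matching y values: 3, 20 (2 points).
  x = 18: rhs = 15, matching y values: none (0 points).
  x = 19: rhs = 14, matching y values: none (0 points).
  x = 20: rhs = 12, matching y values: 9, 14 (2 points).
  x = 21: rhs = 15, matching y values: none (0 points).
  x = 22: rhs = 6, matching y values: 11, 12 (2 points).
Total affine count: 24.
Full point count |E(F_23)| = 24 + 1 = 25.
Hasse bound: |25 − (23+1)| = |1| = 1 ≤ 2√23 ≈ 9.5917 ✓.


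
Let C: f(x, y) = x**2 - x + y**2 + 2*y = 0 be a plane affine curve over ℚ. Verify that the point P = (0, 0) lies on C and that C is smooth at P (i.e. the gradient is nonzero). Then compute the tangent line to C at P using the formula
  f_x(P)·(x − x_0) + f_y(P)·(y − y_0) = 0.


Tangent line at P: -x + 2*y = 0.

Step 1: f(0, 0) = 0, so P lies on C.
Step 2: partial derivatives
  f_x(x, y) = 2*x - 1, f_y(x, y) = 2*y + 2.
  f_x(P) = -1, f_y(P) = 2 (gradient nonzero, so P is smooth).
Step 3: tangent line at P: -1·(x − 0) + 2·(y − 0) = 0.
Expanding: -x + 2*y = 0.


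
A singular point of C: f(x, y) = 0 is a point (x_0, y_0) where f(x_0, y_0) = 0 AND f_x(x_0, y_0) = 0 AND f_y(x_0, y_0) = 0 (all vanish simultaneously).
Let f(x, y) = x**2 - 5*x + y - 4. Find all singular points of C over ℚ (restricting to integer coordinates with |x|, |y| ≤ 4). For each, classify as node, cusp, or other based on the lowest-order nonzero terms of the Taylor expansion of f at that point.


No singular points in the scanned grid; C is smooth there.

Compute partial derivatives:
  f_x = 2*x - 5.
  f_y = 1.
f_y = 1 is a nonzero constant, so f_y never vanishes: no point (x, y) can satisfy f = f_x = f_y = 0. In particular no (x, y) ∈ {−4, ..., 4}² is singular; the curve is smooth.


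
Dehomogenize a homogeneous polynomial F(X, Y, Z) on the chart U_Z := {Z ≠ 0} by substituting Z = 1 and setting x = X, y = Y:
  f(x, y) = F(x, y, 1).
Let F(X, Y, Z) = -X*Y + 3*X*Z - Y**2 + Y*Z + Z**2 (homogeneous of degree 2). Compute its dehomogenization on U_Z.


f(x, y) = -x*y + 3*x - y**2 + y + 1

On U_Z we set Z = 1. Each monomial c·X^i·Y^j·Z^k in F becomes c·x^i·y^j·1^k = c·x^i·y^j.
Substituting Z = 1: F(X, Y, 1) = -x*y + 3*x - y**2 + y + 1.
Note: deg(f) ≤ deg(F) = 2; strict inequality happens when F is divisible by Z (lost terms).


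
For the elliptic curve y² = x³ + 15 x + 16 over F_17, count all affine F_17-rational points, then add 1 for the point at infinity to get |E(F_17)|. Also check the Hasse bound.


Affine points = {(0, 4), (0, 13), (1, 7), (1, 10), (4, 2), (4, 15), (6, 4), (6, 13), (8, 6), (8, 11), (9, 8), (9, 9), (11, 4), (11, 13), (16, 0)}; affine count = 15; |E(F_17)| = 16.

Discriminant check: Δ ∝ 4a³ + 27b² = 4·15³ + 27·16² = 4·3375 + 27·256 ≡ 12 (mod 17). Nonzero ⇒ E is nonsingular.
For each x ∈ F_17, compute rhs = x³ + 15·x + 16 mod 17, then count y ∈ F_17 with y² ≡ rhs.
  x = 0: rhs = 16, matching y values: 4, 13 (2 points).
  x = 1: rhs = 15, matching y values: 7, 10 (2 points).
  x = 2: rhs = 3, matching y values: none (0 points).
  x = 3: rhs = 3, matching y values: none (0 points).
  x = 4: rhs = 4, matching y values: 2, 15 (2 points).
  x = 5: rhs = 12, matching y values: none (0 points).
  x = 6: rhs = 16, matching y values: 4, 13 (2 points).
  x = 7: rhs = 5, matching y values: none (0 points).
  x = 8: rhs = 2, matching y values: 6, 11 (2 points).
  x = 9: rhs = 13, matching y values: 8, 9 (2 points).
  x = 10: rhs = 10, matching y values: none (0 points).
  x = 11: rhs = 16, matching y values: 4, 13 (2 points).
  x = 12: rhs = 3, matching y values: none (0 points).
  x = 13: rhs = 11, matching y values: none (0 points).
  x = 14: rhs = 12, matching y values: none (0 points).
  x = 15: rhs = 12, matching y values: none (0 points).
  x = 16: rhs = 0, matching y values: 0 (1 points).
Total affine count: 15.
Full point count |E(F_17)| = 15 + 1 = 16.
Hasse bound: |16 − (17+1)| = |-2| = 2 ≤ 2√17 ≈ 8.2462 ✓.


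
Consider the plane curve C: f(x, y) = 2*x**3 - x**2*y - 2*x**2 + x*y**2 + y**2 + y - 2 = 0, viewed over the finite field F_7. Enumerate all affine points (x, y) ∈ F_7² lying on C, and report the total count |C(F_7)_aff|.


Affine F_7-points: {(0, 1), (0, 5), (1, 1), (1, 6), (2, 4), (4, 1), (4, 2)}; count = 7.

For each of the 49 pairs (x, y) ∈ F_7², evaluate f(x, y) mod 7. Record the zeros.
  x = 0: [0↦5, 1↦0, 2↦4, 3↦3, 4↦4, 5↦0, 6↦5]  zeros at y ∈ {1, 5}
  x = 1: [0↦5, 1↦0, 2↦6, 3↦2, 4↦2, 5↦6, 6↦0]  zeros at y ∈ {1, 6}
  x = 2: [0↦6, 1↦6, 2↦5, 3↦3, 4↦0, 5↦3, 6↦5]  zeros at y ∈ {4}
  x = 3: [0↦6, 1↦2, 2↦6, 3↦4, 4↦3, 5↦3, 6↦4]  zeros at y ∈ ∅
  x = 4: [0↦3, 1↦0, 2↦0, 3↦3, 4↦2, 5↦4, 6↦2]  zeros at y ∈ {1, 2}
  x = 5: [0↦2, 1↦5, 2↦6, 3↦5, 4↦2, 5↦4, 6↦4]  zeros at y ∈ ∅
  x = 6: [0↦1, 1↦1, 2↦1, 3↦1, 4↦1, 5↦1, 6↦1]  zeros at y ∈ ∅
Collecting zeros: affine points = {(0, 1), (0, 5), (1, 1), (1, 6), (2, 4), (4, 1), (4, 2)}.
Total count |C(F_7)_aff| = 7.


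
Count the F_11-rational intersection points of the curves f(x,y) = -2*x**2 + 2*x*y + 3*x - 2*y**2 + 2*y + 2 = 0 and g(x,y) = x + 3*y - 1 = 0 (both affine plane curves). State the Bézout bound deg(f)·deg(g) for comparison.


Common zeros: {(0, 4), (5, 6)}; count = 2; Bézout bound = 2.

deg(f) = 2, deg(g) = 1, so Bézout bound = 2.
Scan x ∈ F_11. For each x, list the y ∈ F_11 with f(x, y) ≡ 0 and those with g(x, y) ≡ 0 (mod 11); the common zeros in that column are the intersection.
  x = 0: f ≡ 0 at y ∈ {4, 8}; g ≡ 0 at y ∈ {4}; common: {4}.
  x = 1: f ≡ 0 at y ∈ ∅; g ≡ 0 at y ∈ {0}; common: ∅.
  x = 2: f ≡ 0 at y ∈ {0, 3}; g ≡ 0 at y ∈ {7}; common: ∅.
  x = 3: f ≡ 0 at y ∈ ∅; g ≡ 0 at y ∈ {3}; common: ∅.
  x = 4: f ≡ 0 at y ∈ {8}; g ≡ 0 at y ∈ {10}; common: ∅.
  x = 5: f ≡ 0 at y ∈ {0, 6}; g ≡ 0 at y ∈ {6}; common: {6}.
  x = 6: f ≡ 0 at y ∈ {9}; g ≡ 0 at y ∈ {2}; common: ∅.
  x = 7: f ≡ 0 at y ∈ ∅; g ≡ 0 at y ∈ {9}; common: ∅.
  x = 8: f ≡ 0 at y ∈ {3, 6}; g ≡ 0 at y ∈ {5}; common: ∅.
  x = 9: f ≡ 0 at y ∈ ∅; g ≡ 0 at y ∈ {1}; common: ∅.
  x = 10: f ≡ 0 at y ∈ {2, 9}; g ≡ 0 at y ∈ {8}; common: ∅.
Collecting: common zeros = {(0, 4), (5, 6)}, so the count is 2.
Comparison with the Bézout bound: 2 ≤ 2 = deg(f)·deg(g), as expected for curves with no common component (the bound is attained).


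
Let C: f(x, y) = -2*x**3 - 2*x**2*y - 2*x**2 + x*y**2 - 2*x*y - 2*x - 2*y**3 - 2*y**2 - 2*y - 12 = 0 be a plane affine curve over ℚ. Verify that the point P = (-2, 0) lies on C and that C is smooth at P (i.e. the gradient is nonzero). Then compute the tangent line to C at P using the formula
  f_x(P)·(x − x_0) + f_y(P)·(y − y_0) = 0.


Tangent line at P: -18*x - 6*y - 36 = 0.

Step 1: f(-2, 0) = 0, so P lies on C.
Step 2: partial derivatives
  f_x(x, y) = -6*x**2 - 4*x*y - 4*x + y**2 - 2*y - 2, f_y(x, y) = -2*x**2 + 2*x*y - 2*x - 6*y**2 - 4*y - 2.
  f_x(P) = -18, f_y(P) = -6 (gradient nonzero, so P is smooth).
Step 3: tangent line at P: -18·(x − -2) + -6·(y − 0) = 0.
Expanding: -18*x - 6*y - 36 = 0.
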